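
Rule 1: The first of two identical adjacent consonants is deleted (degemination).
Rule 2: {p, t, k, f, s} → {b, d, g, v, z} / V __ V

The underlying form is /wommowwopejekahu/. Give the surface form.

Rule 1 (degemination): /mm/ is a geminate; the first /m/ deletes. /ww/ is a geminate; the first /w/ deletes. /wommowwopejekahu/ → womowopejekahu.
Rule 2 (intervocalic voicing): /p/ is a voiceless obstruent between vowels /o/ and /e/, so it voices to [b]. /k/ is a voiceless obstruent between vowels /e/ and /a/, so it voices to [g]. /womowopejekahu/ → womowobejegahu.

womowobejegahu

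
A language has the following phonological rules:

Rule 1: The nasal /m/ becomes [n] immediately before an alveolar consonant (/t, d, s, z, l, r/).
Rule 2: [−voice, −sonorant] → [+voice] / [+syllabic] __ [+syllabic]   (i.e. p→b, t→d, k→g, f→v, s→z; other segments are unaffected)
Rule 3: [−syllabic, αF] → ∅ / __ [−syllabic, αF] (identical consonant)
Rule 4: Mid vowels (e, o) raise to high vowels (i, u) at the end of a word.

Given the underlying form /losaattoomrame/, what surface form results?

Rule 1 (nasal place assimilation): /m/ precedes the alveolar consonant /r/, so it assimilates in place to [n]. /losaattoomrame/ → losaattoonrame.
Rule 2 (intervocalic voicing): /s/ is a voiceless obstruent between vowels /o/ and /a/, so it voices to [z]. /losaattoonrame/ → lozaattoonrame.
Rule 3 (degemination): /tt/ is a geminate; the first /t/ deletes. /lozaattoonrame/ → lozaatoonrame.
Rule 4 (final vowel raising): /e/ is a mid vowel in word-final position, so it raises to [i]. /lozaatoonrame/ → lozaatoonrami.

lozaatoonrami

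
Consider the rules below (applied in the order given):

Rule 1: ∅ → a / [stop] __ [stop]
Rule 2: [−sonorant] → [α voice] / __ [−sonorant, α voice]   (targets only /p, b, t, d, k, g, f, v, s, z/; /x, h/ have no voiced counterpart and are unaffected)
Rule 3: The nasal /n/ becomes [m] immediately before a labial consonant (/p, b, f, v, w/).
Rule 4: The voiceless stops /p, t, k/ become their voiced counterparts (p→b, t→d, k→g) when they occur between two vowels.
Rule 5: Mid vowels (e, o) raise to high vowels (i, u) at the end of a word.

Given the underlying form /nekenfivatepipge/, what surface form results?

Rule 1 (stop-cluster a-epenthesis): /p/ and /g/ form a stop–stop cluster, so [a] is inserted between them. /nekenfivatepipge/ → nekenfivatepipage.
Rule 2 (regressive voicing assimilation): no segment meets the environment; /nekenfivatepipage/ is unchanged.
Rule 3 (nasal place assimilation): /n/ precedes the labial consonant /f/, so it assimilates in place to [m]. /nekenfivatepipage/ → nekemfivatepipage.
Rule 4 (intervocalic voicing): /k/ is a voiceless stop between vowels /e/ and /e/, so it voices to [g]. /t/ is a voiceless stop between vowels /a/ and /e/, so it voices to [d]. /p/ is a voiceless stop between vowels /e/ and /i/, so it voices to [b]. /p/ is a voiceless stop between vowels /i/ and /a/, so it voices to [b]. /nekemfivatepipage/ → negemfivadebibage.
Rule 5 (final vowel raising): /e/ is a mid vowel in word-final position, so it raises to [i]. /negemfivadebibage/ → negemfivadebibagi.

negemfivadebibagi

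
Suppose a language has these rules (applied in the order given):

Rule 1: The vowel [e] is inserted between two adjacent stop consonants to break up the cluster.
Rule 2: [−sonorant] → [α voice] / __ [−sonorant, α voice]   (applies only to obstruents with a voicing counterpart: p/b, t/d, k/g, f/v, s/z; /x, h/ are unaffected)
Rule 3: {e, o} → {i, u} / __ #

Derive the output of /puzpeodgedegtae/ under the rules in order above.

Rule 1 (stop-cluster e-epenthesis): /d/ and /g/ form a stop–stop cluster, so [e] is inserted between them. /g/ and /t/ form a stop–stop cluster, so [e] is inserted between them. /puzpeodgedegtae/ → puzpeodegedegetae.
Rule 2 (regressive voicing assimilation): /z/ precedes the voiceless obstruent /p/, so it devoices to [s] by assimilation. /puzpeodegedegetae/ → puspeodegedegetae.
Rule 3 (final vowel raising): /e/ is a mid vowel in word-final position, so it raises to [i]. /puspeodegedegetae/ → puspeodegedegetai.

puspeodegedegetai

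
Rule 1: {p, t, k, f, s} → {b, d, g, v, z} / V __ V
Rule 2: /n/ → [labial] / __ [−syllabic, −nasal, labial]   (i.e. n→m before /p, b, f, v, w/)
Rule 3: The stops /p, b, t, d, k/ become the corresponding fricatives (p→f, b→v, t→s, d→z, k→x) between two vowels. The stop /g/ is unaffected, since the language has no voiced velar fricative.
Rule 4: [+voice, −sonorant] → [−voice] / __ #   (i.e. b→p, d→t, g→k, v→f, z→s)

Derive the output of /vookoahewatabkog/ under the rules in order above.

Rule 1 (intervocalic voicing): /k/ is a voiceless obstruent between vowels /o/ and /o/, so it voices to [g]. /t/ is a voiceless obstruent between vowels /a/ and /a/, so it voices to [d]. /vookoahewatabkog/ → voogoahewadabkog.
Rule 2 (nasal place assimilation): no segment meets the environment; /voogoahewadabkog/ is unchanged.
Rule 3 (intervocalic spirantization): /d/ is a stop between vowels /a/ and /a/, so it spirantizes to the fricative [z]. /voogoahewadabkog/ → voogoahewazabkog.
Rule 4 (final devoicing): /g/ is a voiced obstruent in word-final position, so it devoices to [k]. /voogoahewazabkog/ → voogoahewazabkok.

voogoahewazabkok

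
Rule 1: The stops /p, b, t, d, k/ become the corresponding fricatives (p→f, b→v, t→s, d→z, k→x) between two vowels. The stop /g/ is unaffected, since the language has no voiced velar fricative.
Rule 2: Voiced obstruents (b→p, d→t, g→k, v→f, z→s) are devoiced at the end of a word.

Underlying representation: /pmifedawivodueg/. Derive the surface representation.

pmifezawivozuek

Rule 1 (intervocalic spirantization): /d/ is a stop between vowels /e/ and /a/, so it spirantizes to the fricative [z]. /d/ is a stop between vowels /o/ and /u/, so it spirantizes to the fricative [z]. /pmifedawivodueg/ → pmifezawivozueg.
Rule 2 (final devoicing): /g/ is a voiced obstruent in word-final position, so it devoices to [k]. /pmifezawivozueg/ → pmifezawivozuek.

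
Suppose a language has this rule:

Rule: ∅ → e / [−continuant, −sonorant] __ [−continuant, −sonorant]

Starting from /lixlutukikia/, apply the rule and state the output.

No segment of /lixlutukikia/ meets the structural description of the rule, so the form surfaces unchanged.

lixlutukikia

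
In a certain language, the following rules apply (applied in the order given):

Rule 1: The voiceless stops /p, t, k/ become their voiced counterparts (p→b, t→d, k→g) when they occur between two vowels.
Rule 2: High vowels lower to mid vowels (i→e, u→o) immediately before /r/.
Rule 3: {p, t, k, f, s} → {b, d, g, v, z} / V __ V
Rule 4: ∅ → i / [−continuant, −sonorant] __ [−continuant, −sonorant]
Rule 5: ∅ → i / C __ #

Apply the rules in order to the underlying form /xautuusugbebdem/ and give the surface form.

Rule 1 (intervocalic voicing): /t/ is a voiceless stop between vowels /u/ and /u/, so it voices to [d]. /xautuusugbebdem/ → xauduusugbebdem.
Rule 2 (pre-rhotic lowering): no segment meets the environment; /xauduusugbebdem/ is unchanged.
Rule 3 (intervocalic voicing): /s/ is a voiceless obstruent between vowels /u/ and /u/, so it voices to [z]. /xauduusugbebdem/ → xauduuzugbebdem.
Rule 4 (stop-cluster i-epenthesis): /g/ and /b/ form a stop–stop cluster, so [i] is inserted between them. /b/ and /d/ form a stop–stop cluster, so [i] is inserted between them. /xauduuzugbebdem/ → xauduuzugibebidem.
Rule 5 (final i-epenthesis): the form ends in the consonant /m/, so [i] is inserted word-finally. /xauduuzugibebidem/ → xauduuzugibebidemi.

xauduuzugibebidemi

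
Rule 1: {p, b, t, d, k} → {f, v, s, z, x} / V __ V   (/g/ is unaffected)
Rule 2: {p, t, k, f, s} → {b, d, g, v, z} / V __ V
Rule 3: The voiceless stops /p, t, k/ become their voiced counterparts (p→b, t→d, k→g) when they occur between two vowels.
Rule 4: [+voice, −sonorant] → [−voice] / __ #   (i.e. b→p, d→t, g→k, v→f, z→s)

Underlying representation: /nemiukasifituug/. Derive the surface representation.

nemiuxazivizuuk

Rule 1 (intervocalic spirantization): /k/ is a stop between vowels /u/ and /a/, so it spirantizes to the fricative [x]. /t/ is a stop between vowels /i/ and /u/, so it spirantizes to the fricative [s]. /nemiukasifituug/ → nemiuxasifisuug.
Rule 2 (intervocalic voicing): /s/ is a voiceless obstruent between vowels /a/ and /i/, so it voices to [z]. /f/ is a voiceless obstruent between vowels /i/ and /i/, so it voices to [v]. /s/ is a voiceless obstruent between vowels /i/ and /u/, so it voices to [z]. /nemiuxasifisuug/ → nemiuxazivizuug.
Rule 3 (intervocalic voicing): no segment meets the environment; /nemiuxazivizuug/ is unchanged.
Rule 4 (final devoicing): /g/ is a voiced obstruent in word-final position, so it devoices to [k]. /nemiuxazivizuug/ → nemiuxazivizuuk.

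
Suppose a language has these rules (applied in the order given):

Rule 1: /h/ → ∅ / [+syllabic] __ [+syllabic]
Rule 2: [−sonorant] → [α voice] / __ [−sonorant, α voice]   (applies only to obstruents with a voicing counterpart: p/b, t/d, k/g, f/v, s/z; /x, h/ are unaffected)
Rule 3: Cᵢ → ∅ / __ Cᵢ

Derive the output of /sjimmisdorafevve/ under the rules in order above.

Rule 1 (intervocalic h-deletion): no segment meets the environment; /sjimmisdorafevve/ is unchanged.
Rule 2 (regressive voicing assimilation): /s/ precedes the voiced obstruent /d/, so it voices to [z] by assimilation. /sjimmisdorafevve/ → sjimmizdorafevve.
Rule 3 (degemination): /mm/ is a geminate; the first /m/ deletes. /vv/ is a geminate; the first /v/ deletes. /sjimmizdorafevve/ → sjimizdorafeve.

sjimizdorafeve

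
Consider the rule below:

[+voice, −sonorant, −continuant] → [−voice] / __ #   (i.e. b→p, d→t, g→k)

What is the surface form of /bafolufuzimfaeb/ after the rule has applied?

Scanning /bafolufuzimfaeb/: /b/ at position 1 is not in the conditioning environment; /b/ is a voiced stop in word-final position, so it devoices to [p].
Result: [bafolufuzimfaep].

bafolufuzimfaep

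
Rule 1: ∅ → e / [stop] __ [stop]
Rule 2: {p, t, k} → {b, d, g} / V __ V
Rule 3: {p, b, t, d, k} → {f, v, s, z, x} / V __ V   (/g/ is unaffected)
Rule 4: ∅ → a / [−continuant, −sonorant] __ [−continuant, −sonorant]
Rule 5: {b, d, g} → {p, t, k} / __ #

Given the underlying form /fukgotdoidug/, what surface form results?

Rule 1 (stop-cluster e-epenthesis): /k/ and /g/ form a stop–stop cluster, so [e] is inserted between them. /t/ and /d/ form a stop–stop cluster, so [e] is inserted between them. /fukgotdoidug/ → fukegotedoidug.
Rule 2 (intervocalic voicing): /k/ is a voiceless stop between vowels /u/ and /e/, so it voices to [g]. /t/ is a voiceless stop between vowels /o/ and /e/, so it voices to [d]. /fukegotedoidug/ → fugegodedoidug.
Rule 3 (intervocalic spirantization): /d/ is a stop between vowels /o/ and /e/, so it spirantizes to the fricative [z]. /d/ is a stop between vowels /e/ and /o/, so it spirantizes to the fricative [z]. /d/ is a stop between vowels /i/ and /u/, so it spirantizes to the fricative [z]. /fugegodedoidug/ → fugegozezoizug.
Rule 4 (stop-cluster a-epenthesis): no segment meets the environment; /fugegozezoizug/ is unchanged.
Rule 5 (final devoicing): /g/ is a voiced stop in word-final position, so it devoices to [k]. /fugegozezoizug/ → fugegozezoizuk.

fugegozezoizuk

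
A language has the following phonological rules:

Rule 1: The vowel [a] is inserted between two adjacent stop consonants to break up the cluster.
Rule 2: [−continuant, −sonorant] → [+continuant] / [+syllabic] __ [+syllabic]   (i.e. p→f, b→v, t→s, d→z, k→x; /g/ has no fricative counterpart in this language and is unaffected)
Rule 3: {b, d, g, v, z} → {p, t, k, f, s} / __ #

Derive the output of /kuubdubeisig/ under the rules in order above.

Rule 1 (stop-cluster a-epenthesis): /b/ and /d/ form a stop–stop cluster, so [a] is inserted between them. /kuubdubeisig/ → kuubadubeisig.
Rule 2 (intervocalic spirantization): /b/ is a stop between vowels /u/ and /a/, so it spirantizes to the fricative [v]. /d/ is a stop between vowels /a/ and /u/, so it spirantizes to the fricative [z]. /b/ is a stop between vowels /u/ and /e/, so it spirantizes to the fricative [v]. /kuubadubeisig/ → kuuvazuveisig.
Rule 3 (final devoicing): /g/ is a voiced obstruent in word-final position, so it devoices to [k]. /kuuvazuveisig/ → kuuvazuveisik.

kuuvazuveisik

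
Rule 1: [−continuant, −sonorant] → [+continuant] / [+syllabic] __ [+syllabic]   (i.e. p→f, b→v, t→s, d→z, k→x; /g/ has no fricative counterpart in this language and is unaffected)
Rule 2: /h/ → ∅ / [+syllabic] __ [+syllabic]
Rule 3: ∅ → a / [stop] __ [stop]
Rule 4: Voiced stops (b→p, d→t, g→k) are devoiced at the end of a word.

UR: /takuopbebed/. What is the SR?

taxuopabevet

Rule 1 (intervocalic spirantization): /k/ is a stop between vowels /a/ and /u/, so it spirantizes to the fricative [x]. /b/ is a stop between vowels /e/ and /e/, so it spirantizes to the fricative [v]. /takuopbebed/ → taxuopbeved.
Rule 2 (intervocalic h-deletion): no segment meets the environment; /taxuopbeved/ is unchanged.
Rule 3 (stop-cluster a-epenthesis): /p/ and /b/ form a stop–stop cluster, so [a] is inserted between them. /taxuopbeved/ → taxuopabeved.
Rule 4 (final devoicing): /d/ is a voiced stop in word-final position, so it devoices to [t]. /taxuopabeved/ → taxuopabevet.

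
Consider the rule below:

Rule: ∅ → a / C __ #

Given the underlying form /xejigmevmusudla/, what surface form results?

No segment of /xejigmevmusudla/ meets the structural description of the rule, so the form surfaces unchanged.

xejigmevmusudla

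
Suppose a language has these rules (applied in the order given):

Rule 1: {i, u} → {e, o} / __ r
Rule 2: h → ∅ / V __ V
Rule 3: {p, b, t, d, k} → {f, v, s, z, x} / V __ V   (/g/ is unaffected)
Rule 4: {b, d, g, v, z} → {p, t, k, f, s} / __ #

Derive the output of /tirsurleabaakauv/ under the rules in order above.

tersorleavaaxauf

Rule 1 (pre-rhotic lowering): /i/ is a high vowel immediately before /r/, so it lowers to [e]. /u/ is a high vowel immediately before /r/, so it lowers to [o]. /tirsurleabaakauv/ → tersorleabaakauv.
Rule 2 (intervocalic h-deletion): no segment meets the environment; /tersorleabaakauv/ is unchanged.
Rule 3 (intervocalic spirantization): /b/ is a stop between vowels /a/ and /a/, so it spirantizes to the fricative [v]. /k/ is a stop between vowels /a/ and /a/, so it spirantizes to the fricative [x]. /tersorleabaakauv/ → tersorleavaaxauv.
Rule 4 (final devoicing): /v/ is a voiced obstruent in word-final position, so it devoices to [f]. /tersorleavaaxauv/ → tersorleavaaxauf.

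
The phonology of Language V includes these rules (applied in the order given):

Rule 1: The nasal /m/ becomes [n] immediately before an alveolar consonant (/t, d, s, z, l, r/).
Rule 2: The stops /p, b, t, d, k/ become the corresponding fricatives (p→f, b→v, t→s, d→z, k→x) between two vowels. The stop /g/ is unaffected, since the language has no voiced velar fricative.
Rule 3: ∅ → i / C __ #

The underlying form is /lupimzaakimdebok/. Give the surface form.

lufinzaaxindevoki

Rule 1 (nasal place assimilation): /m/ precedes the alveolar consonant /z/, so it assimilates in place to [n]. /m/ precedes the alveolar consonant /d/, so it assimilates in place to [n]. /lupimzaakimdebok/ → lupinzaakindebok.
Rule 2 (intervocalic spirantization): /p/ is a stop between vowels /u/ and /i/, so it spirantizes to the fricative [f]. /k/ is a stop between vowels /a/ and /i/, so it spirantizes to the fricative [x]. /b/ is a stop between vowels /e/ and /o/, so it spirantizes to the fricative [v]. /lupinzaakindebok/ → lufinzaaxindevok.
Rule 3 (final i-epenthesis): the form ends in the consonant /k/, so [i] is inserted word-finally. /lufinzaaxindevok/ → lufinzaaxindevoki.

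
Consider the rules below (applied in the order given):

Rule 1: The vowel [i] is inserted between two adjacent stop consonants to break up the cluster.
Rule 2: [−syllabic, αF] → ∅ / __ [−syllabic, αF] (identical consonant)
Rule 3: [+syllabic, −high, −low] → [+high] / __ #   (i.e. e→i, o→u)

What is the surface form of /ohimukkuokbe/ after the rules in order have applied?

Rule 1 (stop-cluster i-epenthesis): /k/ and /k/ form a stop–stop cluster, so [i] is inserted between them. /k/ and /b/ form a stop–stop cluster, so [i] is inserted between them. /ohimukkuokbe/ → ohimukikuokibe.
Rule 2 (degemination): no segment meets the environment; /ohimukikuokibe/ is unchanged.
Rule 3 (final vowel raising): /e/ is a mid vowel in word-final position, so it raises to [i]. /ohimukikuokibe/ → ohimukikuokibi.

ohimukikuokibi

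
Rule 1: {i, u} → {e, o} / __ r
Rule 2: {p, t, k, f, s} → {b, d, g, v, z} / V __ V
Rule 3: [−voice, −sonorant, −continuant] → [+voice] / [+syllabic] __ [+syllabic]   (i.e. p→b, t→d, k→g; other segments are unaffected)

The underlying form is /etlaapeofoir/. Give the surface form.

etlaabeovoer

Rule 1 (pre-rhotic lowering): /i/ is a high vowel immediately before /r/, so it lowers to [e]. /etlaapeofoir/ → etlaapeofoer.
Rule 2 (intervocalic voicing): /p/ is a voiceless obstruent between vowels /a/ and /e/, so it voices to [b]. /f/ is a voiceless obstruent between vowels /o/ and /o/, so it voices to [v]. /etlaapeofoer/ → etlaabeovoer.
Rule 3 (intervocalic voicing): no segment meets the environment; /etlaabeovoer/ is unchanged.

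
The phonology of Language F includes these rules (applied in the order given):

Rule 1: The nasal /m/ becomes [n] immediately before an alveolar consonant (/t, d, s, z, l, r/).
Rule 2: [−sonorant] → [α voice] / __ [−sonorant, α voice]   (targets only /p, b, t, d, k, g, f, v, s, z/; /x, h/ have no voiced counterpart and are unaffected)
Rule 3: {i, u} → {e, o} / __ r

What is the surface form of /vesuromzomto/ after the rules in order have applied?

vesoronzonto

Rule 1 (nasal place assimilation): /m/ precedes the alveolar consonant /z/, so it assimilates in place to [n]. /m/ precedes the alveolar consonant /t/, so it assimilates in place to [n]. /vesuromzomto/ → vesuronzonto.
Rule 2 (regressive voicing assimilation): no segment meets the environment; /vesuronzonto/ is unchanged.
Rule 3 (pre-rhotic lowering): /u/ is a high vowel immediately before /r/, so it lowers to [o]. /vesuronzonto/ → vesoronzonto.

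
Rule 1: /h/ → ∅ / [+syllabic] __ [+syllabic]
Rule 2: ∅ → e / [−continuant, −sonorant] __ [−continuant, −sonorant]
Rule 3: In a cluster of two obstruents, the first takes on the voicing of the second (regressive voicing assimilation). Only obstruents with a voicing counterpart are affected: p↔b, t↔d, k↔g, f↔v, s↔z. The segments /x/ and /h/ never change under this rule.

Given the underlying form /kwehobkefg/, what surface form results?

Rule 1 (intervocalic h-deletion): /h/ occurs between vowels /e/ and /o/, so it deletes. /kwehobkefg/ → kweobkefg.
Rule 2 (stop-cluster e-epenthesis): /b/ and /k/ form a stop–stop cluster, so [e] is inserted between them. /kweobkefg/ → kweobekefg.
Rule 3 (regressive voicing assimilation): /f/ precedes the voiced obstruent /g/, so it voices to [v] by assimilation. /kweobekefg/ → kweobekevg.

kweobekevg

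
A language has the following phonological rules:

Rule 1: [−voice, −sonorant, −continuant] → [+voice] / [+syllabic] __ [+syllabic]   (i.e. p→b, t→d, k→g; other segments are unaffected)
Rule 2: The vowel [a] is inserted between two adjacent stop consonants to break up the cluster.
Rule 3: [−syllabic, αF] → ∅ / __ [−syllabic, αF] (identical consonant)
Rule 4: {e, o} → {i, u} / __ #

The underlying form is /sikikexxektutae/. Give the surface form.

sigigexekatudai

Rule 1 (intervocalic voicing): /k/ is a voiceless stop between vowels /i/ and /i/, so it voices to [g]. /k/ is a voiceless stop between vowels /i/ and /e/, so it voices to [g]. /t/ is a voiceless stop between vowels /u/ and /a/, so it voices to [d]. /sikikexxektutae/ → sigigexxektudae.
Rule 2 (stop-cluster a-epenthesis): /k/ and /t/ form a stop–stop cluster, so [a] is inserted between them. /sigigexxektudae/ → sigigexxekatudae.
Rule 3 (degemination): /xx/ is a geminate; the first /x/ deletes. /sigigexxekatudae/ → sigigexekatudae.
Rule 4 (final vowel raising): /e/ is a mid vowel in word-final position, so it raises to [i]. /sigigexekatudae/ → sigigexekatudai.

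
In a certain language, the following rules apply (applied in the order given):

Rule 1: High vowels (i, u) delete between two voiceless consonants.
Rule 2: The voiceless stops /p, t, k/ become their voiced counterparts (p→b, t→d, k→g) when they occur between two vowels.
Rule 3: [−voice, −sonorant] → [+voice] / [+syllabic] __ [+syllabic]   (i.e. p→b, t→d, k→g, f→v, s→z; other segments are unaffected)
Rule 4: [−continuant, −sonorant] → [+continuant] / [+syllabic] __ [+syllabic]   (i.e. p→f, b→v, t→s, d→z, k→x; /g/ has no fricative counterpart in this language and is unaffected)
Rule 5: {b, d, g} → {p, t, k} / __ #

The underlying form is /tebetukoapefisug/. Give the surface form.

tevetkoavefsuk

Rule 1 (high vowel syncope): /u/ is a high vowel flanked by voiceless consonants /t/ and /k/, so it deletes. /i/ is a high vowel flanked by voiceless consonants /f/ and /s/, so it deletes. /tebetukoapefisug/ → tebetkoapefsug.
Rule 2 (intervocalic voicing): /p/ is a voiceless stop between vowels /a/ and /e/, so it voices to [b]. /tebetkoapefsug/ → tebetkoabefsug.
Rule 3 (intervocalic voicing): no segment meets the environment; /tebetkoabefsug/ is unchanged.
Rule 4 (intervocalic spirantization): /b/ is a stop between vowels /e/ and /e/, so it spirantizes to the fricative [v]. /b/ is a stop between vowels /a/ and /e/, so it spirantizes to the fricative [v]. /tebetkoabefsug/ → tevetkoavefsug.
Rule 5 (final devoicing): /g/ is a voiced stop in word-final position, so it devoices to [k]. /tevetkoavefsug/ → tevetkoavefsuk.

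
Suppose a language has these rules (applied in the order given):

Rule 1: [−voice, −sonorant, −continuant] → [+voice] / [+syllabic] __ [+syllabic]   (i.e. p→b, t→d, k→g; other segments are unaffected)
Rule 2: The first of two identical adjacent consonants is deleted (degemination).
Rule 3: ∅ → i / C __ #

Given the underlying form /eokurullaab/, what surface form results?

Rule 1 (intervocalic voicing): /k/ is a voiceless stop between vowels /o/ and /u/, so it voices to [g]. /eokurullaab/ → eogurullaab.
Rule 2 (degemination): /ll/ is a geminate; the first /l/ deletes. /eogurullaab/ → eogurulaab.
Rule 3 (final i-epenthesis): the form ends in the consonant /b/, so [i] is inserted word-finally. /eogurulaab/ → eogurulaabi.

eogurulaabi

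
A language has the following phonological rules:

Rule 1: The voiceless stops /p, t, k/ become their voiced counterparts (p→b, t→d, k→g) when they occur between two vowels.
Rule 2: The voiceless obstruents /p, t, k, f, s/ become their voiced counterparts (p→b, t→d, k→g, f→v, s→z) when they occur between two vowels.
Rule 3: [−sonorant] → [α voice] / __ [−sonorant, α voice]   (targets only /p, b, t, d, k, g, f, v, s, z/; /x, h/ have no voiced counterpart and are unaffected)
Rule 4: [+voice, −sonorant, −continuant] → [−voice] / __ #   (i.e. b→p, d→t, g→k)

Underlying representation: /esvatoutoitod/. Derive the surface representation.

ezvadoudoidot

Rule 1 (intervocalic voicing): /t/ is a voiceless stop between vowels /a/ and /o/, so it voices to [d]. /t/ is a voiceless stop between vowels /u/ and /o/, so it voices to [d]. /t/ is a voiceless stop between vowels /i/ and /o/, so it voices to [d]. /esvatoutoitod/ → esvadoudoidod.
Rule 2 (intervocalic voicing): no segment meets the environment; /esvadoudoidod/ is unchanged.
Rule 3 (regressive voicing assimilation): /s/ precedes the voiced obstruent /v/, so it voices to [z] by assimilation. /esvadoudoidod/ → ezvadoudoidod.
Rule 4 (final devoicing): /d/ is a voiced stop in word-final position, so it devoices to [t]. /ezvadoudoidod/ → ezvadoudoidot.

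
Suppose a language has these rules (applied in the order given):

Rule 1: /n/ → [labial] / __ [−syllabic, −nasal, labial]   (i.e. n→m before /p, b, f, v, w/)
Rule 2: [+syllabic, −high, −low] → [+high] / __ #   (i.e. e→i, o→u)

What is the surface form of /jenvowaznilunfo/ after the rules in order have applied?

jemvowaznilumfu

Rule 1 (nasal place assimilation): /n/ precedes the labial consonant /v/, so it assimilates in place to [m]. /n/ precedes the labial consonant /f/, so it assimilates in place to [m]. /jenvowaznilunfo/ → jemvowaznilumfo.
Rule 2 (final vowel raising): /o/ is a mid vowel in word-final position, so it raises to [u]. /jemvowaznilumfo/ → jemvowaznilumfu.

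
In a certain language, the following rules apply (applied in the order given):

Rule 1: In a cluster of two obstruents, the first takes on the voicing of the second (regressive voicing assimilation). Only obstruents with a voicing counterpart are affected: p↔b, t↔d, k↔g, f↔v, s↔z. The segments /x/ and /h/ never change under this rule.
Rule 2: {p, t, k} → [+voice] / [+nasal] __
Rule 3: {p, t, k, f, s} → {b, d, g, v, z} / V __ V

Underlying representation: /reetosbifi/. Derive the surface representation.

Rule 1 (regressive voicing assimilation): /s/ precedes the voiced obstruent /b/, so it voices to [z] by assimilation. /reetosbifi/ → reetozbifi.
Rule 2 (post-nasal voicing): no segment meets the environment; /reetozbifi/ is unchanged.
Rule 3 (intervocalic voicing): /t/ is a voiceless obstruent between vowels /e/ and /o/, so it voices to [d]. /f/ is a voiceless obstruent between vowels /i/ and /i/, so it voices to [v]. /reetozbifi/ → reedozbivi.

reedozbivi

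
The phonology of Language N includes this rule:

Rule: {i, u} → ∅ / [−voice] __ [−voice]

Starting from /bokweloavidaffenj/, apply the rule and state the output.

No segment of /bokweloavidaffenj/ meets the structural description of the rule, so the form surfaces unchanged.

bokweloavidaffenj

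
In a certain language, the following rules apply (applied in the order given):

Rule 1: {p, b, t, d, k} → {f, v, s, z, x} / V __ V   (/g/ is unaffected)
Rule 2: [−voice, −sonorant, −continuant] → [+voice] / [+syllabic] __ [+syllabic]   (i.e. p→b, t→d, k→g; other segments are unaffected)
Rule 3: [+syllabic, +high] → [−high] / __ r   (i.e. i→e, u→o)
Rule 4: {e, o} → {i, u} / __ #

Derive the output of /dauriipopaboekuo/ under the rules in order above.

daoriifofavoexuu

Rule 1 (intervocalic spirantization): /p/ is a stop between vowels /i/ and /o/, so it spirantizes to the fricative [f]. /p/ is a stop between vowels /o/ and /a/, so it spirantizes to the fricative [f]. /b/ is a stop between vowels /a/ and /o/, so it spirantizes to the fricative [v]. /k/ is a stop between vowels /e/ and /u/, so it spirantizes to the fricative [x]. /dauriipopaboekuo/ → dauriifofavoexuo.
Rule 2 (intervocalic voicing): no segment meets the environment; /dauriifofavoexuo/ is unchanged.
Rule 3 (pre-rhotic lowering): /u/ is a high vowel immediately before /r/, so it lowers to [o]. /dauriifofavoexuo/ → daoriifofavoexuo.
Rule 4 (final vowel raising): /o/ is a mid vowel in word-final position, so it raises to [u]. /daoriifofavoexuo/ → daoriifofavoexuu.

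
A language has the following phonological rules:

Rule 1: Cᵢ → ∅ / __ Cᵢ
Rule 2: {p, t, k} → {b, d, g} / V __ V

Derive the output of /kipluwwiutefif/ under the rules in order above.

Rule 1 (degemination): /ww/ is a geminate; the first /w/ deletes. /kipluwwiutefif/ → kipluwiutefif.
Rule 2 (intervocalic voicing): /t/ is a voiceless stop between vowels /u/ and /e/, so it voices to [d]. /kipluwiutefif/ → kipluwiudefif.

kipluwiudefif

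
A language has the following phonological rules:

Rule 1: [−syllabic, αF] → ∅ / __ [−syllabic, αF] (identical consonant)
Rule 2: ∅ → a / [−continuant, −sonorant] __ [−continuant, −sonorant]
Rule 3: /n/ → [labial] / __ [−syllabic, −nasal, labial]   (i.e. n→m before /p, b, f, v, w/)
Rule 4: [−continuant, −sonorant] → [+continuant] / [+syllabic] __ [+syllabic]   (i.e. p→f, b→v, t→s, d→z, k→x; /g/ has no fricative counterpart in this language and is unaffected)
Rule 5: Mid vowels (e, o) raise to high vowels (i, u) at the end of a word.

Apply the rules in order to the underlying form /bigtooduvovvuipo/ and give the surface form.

bigasoozuvovuifu

Rule 1 (degemination): /vv/ is a geminate; the first /v/ deletes. /bigtooduvovvuipo/ → bigtooduvovuipo.
Rule 2 (stop-cluster a-epenthesis): /g/ and /t/ form a stop–stop cluster, so [a] is inserted between them. /bigtooduvovuipo/ → bigatooduvovuipo.
Rule 3 (nasal place assimilation): no segment meets the environment; /bigatooduvovuipo/ is unchanged.
Rule 4 (intervocalic spirantization): /t/ is a stop between vowels /a/ and /o/, so it spirantizes to the fricative [s]. /d/ is a stop between vowels /o/ and /u/, so it spirantizes to the fricative [z]. /p/ is a stop between vowels /i/ and /o/, so it spirantizes to the fricative [f]. /bigatooduvovuipo/ → bigasoozuvovuifo.
Rule 5 (final vowel raising): /o/ is a mid vowel in word-final position, so it raises to [u]. /bigasoozuvovuifo/ → bigasoozuvovuifu.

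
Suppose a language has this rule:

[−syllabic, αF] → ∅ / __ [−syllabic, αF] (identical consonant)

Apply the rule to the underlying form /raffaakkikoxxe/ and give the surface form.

rafaakikoxe

/ff/ is a geminate; the first /f/ deletes.
/kk/ is a geminate; the first /k/ deletes.
/xx/ is a geminate; the first /x/ deletes.
The other instances of /r/, /f/, /k/, /x/ do not occur in the required environment and remain unchanged.
Surface form: [rafaakikoxe].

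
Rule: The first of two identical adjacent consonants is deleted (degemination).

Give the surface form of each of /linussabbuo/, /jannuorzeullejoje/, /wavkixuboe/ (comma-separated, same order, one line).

/linussabbuo/: /ss/ is a geminate; the first /s/ deletes. /bb/ is a geminate; the first /b/ deletes. → [linusabuo].
/jannuorzeullejoje/: /nn/ is a geminate; the first /n/ deletes. /ll/ is a geminate; the first /l/ deletes. → [januorzeulejoje].
/wavkixuboe/: the rule's environment is not met; surfaces unchanged as [wavkixuboe].

linusabuo, januorzeulejoje, wavkixuboe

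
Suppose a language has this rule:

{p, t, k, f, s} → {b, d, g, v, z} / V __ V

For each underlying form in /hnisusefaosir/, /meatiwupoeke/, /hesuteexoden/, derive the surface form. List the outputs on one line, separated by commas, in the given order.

hnizuzevaozir, meadiwuboege, hezudeexoden

/hnisusefaosir/: /s/ is a voiceless obstruent between vowels /i/ and /u/, so it voices to [z]. /s/ is a voiceless obstruent between vowels /u/ and /e/, so it voices to [z]. /f/ is a voiceless obstruent between vowels /e/ and /a/, so it voices to [v]. /s/ is a voiceless obstruent between vowels /o/ and /i/, so it voices to [z]. → [hnizuzevaozir].
/meatiwupoeke/: /t/ is a voiceless obstruent between vowels /a/ and /i/, so it voices to [d]. /p/ is a voiceless obstruent between vowels /u/ and /o/, so it voices to [b]. /k/ is a voiceless obstruent between vowels /e/ and /e/, so it voices to [g]. → [meadiwuboege].
/hesuteexoden/: /s/ is a voiceless obstruent between vowels /e/ and /u/, so it voices to [z]. /t/ is a voiceless obstruent between vowels /u/ and /e/, so it voices to [d]. → [hezudeexoden].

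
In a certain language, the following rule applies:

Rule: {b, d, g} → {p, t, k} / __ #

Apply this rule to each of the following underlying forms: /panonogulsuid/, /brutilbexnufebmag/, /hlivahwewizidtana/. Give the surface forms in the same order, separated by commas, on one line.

/panonogulsuid/: /d/ is a voiced stop in word-final position, so it devoices to [t]. → [panonogulsuit].
/brutilbexnufebmag/: /g/ is a voiced stop in word-final position, so it devoices to [k]. → [brutilbexnufebmak].
/hlivahwewizidtana/: the rule's environment is not met; surfaces unchanged as [hlivahwewizidtana].

panonogulsuit, brutilbexnufebmak, hlivahwewizidtana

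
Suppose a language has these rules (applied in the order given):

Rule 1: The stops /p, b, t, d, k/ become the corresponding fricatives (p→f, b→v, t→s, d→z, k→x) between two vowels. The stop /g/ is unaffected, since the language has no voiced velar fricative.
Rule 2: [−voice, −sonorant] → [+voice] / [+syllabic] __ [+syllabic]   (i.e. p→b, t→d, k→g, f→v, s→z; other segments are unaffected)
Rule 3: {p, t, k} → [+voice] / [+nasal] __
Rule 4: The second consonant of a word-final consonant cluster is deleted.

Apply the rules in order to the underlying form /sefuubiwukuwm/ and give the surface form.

sevuuviwuxuw

Rule 1 (intervocalic spirantization): /b/ is a stop between vowels /u/ and /i/, so it spirantizes to the fricative [v]. /k/ is a stop between vowels /u/ and /u/, so it spirantizes to the fricative [x]. /sefuubiwukuwm/ → sefuuviwuxuwm.
Rule 2 (intervocalic voicing): /f/ is a voiceless obstruent between vowels /e/ and /u/, so it voices to [v]. /sefuuviwuxuwm/ → sevuuviwuxuwm.
Rule 3 (post-nasal voicing): no segment meets the environment; /sevuuviwuxuwm/ is unchanged.
Rule 4 (final cluster simplification): /m/ is the second consonant of a word-final cluster /wm/, so it deletes. /sevuuviwuxuwm/ → sevuuviwuxuw.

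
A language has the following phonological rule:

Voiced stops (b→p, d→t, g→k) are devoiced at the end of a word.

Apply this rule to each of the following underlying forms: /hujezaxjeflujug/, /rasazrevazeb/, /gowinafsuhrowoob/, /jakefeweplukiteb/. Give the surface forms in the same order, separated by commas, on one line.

hujezaxjeflujuk, rasazrevazep, gowinafsuhrowoop, jakefeweplukitep

/hujezaxjeflujug/: /g/ is a voiced stop in word-final position, so it devoices to [k]. → [hujezaxjeflujuk].
/rasazrevazeb/: /b/ is a voiced stop in word-final position, so it devoices to [p]. → [rasazrevazep].
/gowinafsuhrowoob/: /b/ is a voiced stop in word-final position, so it devoices to [p]. → [gowinafsuhrowoop].
/jakefeweplukiteb/: /b/ is a voiced stop in word-final position, so it devoices to [p]. → [jakefeweplukitep].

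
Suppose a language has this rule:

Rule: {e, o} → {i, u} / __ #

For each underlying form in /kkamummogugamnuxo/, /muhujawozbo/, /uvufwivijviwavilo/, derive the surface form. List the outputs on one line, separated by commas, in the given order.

/kkamummogugamnuxo/: /o/ is a mid vowel in word-final position, so it raises to [u]. → [kkamummogugamnuxu].
/muhujawozbo/: /o/ is a mid vowel in word-final position, so it raises to [u]. → [muhujawozbu].
/uvufwivijviwavilo/: /o/ is a mid vowel in word-final position, so it raises to [u]. → [uvufwivijviwavilu].

kkamummogugamnuxu, muhujawozbu, uvufwivijviwavilu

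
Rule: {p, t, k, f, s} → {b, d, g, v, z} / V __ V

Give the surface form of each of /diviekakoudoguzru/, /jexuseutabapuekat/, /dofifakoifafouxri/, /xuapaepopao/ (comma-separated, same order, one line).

/diviekakoudoguzru/: /k/ is a voiceless obstruent between vowels /e/ and /a/, so it voices to [g]. /k/ is a voiceless obstruent between vowels /a/ and /o/, so it voices to [g]. → [diviegagoudoguzru].
/jexuseutabapuekat/: /s/ is a voiceless obstruent between vowels /u/ and /e/, so it voices to [z]. /t/ is a voiceless obstruent between vowels /u/ and /a/, so it voices to [d]. /p/ is a voiceless obstruent between vowels /a/ and /u/, so it voices to [b]. /k/ is a voiceless obstruent between vowels /e/ and /a/, so it voices to [g]. → [jexuzeudababuegat].
/dofifakoifafouxri/: /f/ is a voiceless obstruent between vowels /o/ and /i/, so it voices to [v]. /f/ is a voiceless obstruent between vowels /i/ and /a/, so it voices to [v]. /k/ is a voiceless obstruent between vowels /a/ and /o/, so it voices to [g]. /f/ is a voiceless obstruent between vowels /i/ and /a/, so it voices to [v]. /f/ is a voiceless obstruent between vowels /a/ and /o/, so it voices to [v]. → [dovivagoivavouxri].
/xuapaepopao/: /p/ is a voiceless obstruent between vowels /a/ and /a/, so it voices to [b]. /p/ is a voiceless obstruent between vowels /e/ and /o/, so it voices to [b]. /p/ is a voiceless obstruent between vowels /o/ and /a/, so it voices to [b]. → [xuabaebobao].

diviegagoudoguzru, jexuzeudababuegat, dovivagoivavouxri, xuabaebobao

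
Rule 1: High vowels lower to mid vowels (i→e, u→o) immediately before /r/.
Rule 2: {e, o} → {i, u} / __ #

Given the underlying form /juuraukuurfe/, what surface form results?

Rule 1 (pre-rhotic lowering): /u/ is a high vowel immediately before /r/, so it lowers to [o]. /u/ is a high vowel immediately before /r/, so it lowers to [o]. /juuraukuurfe/ → juoraukuorfe.
Rule 2 (final vowel raising): /e/ is a mid vowel in word-final position, so it raises to [i]. /juoraukuorfe/ → juoraukuorfi.

juoraukuorfi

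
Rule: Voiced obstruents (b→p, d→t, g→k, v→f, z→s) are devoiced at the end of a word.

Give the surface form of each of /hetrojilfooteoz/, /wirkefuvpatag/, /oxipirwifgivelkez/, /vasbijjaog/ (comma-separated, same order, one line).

/hetrojilfooteoz/: /z/ is a voiced obstruent in word-final position, so it devoices to [s]. → [hetrojilfooteos].
/wirkefuvpatag/: /g/ is a voiced obstruent in word-final position, so it devoices to [k]. → [wirkefuvpatak].
/oxipirwifgivelkez/: /z/ is a voiced obstruent in word-final position, so it devoices to [s]. → [oxipirwifgivelkes].
/vasbijjaog/: /g/ is a voiced obstruent in word-final position, so it devoices to [k]. → [vasbijjaok].

hetrojilfooteos, wirkefuvpatak, oxipirwifgivelkes, vasbijjaok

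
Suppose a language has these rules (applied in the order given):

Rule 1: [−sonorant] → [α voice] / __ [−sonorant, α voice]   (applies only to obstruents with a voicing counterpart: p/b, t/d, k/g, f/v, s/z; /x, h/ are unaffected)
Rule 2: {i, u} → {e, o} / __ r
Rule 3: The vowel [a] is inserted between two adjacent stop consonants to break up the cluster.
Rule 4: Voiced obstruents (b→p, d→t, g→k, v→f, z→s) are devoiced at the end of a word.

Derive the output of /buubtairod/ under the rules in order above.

buupataerot

Rule 1 (regressive voicing assimilation): /b/ precedes the voiceless obstruent /t/, so it devoices to [p] by assimilation. /buubtairod/ → buuptairod.
Rule 2 (pre-rhotic lowering): /i/ is a high vowel immediately before /r/, so it lowers to [e]. /buuptairod/ → buuptaerod.
Rule 3 (stop-cluster a-epenthesis): /p/ and /t/ form a stop–stop cluster, so [a] is inserted between them. /buuptaerod/ → buupataerod.
Rule 4 (final devoicing): /d/ is a voiced obstruent in word-final position, so it devoices to [t]. /buupataerod/ → buupataerot.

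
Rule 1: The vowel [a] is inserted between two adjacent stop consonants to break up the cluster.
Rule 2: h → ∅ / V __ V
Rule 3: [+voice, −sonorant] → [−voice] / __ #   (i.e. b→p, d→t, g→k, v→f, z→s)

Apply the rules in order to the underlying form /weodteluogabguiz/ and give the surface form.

weodateluogabaguis

Rule 1 (stop-cluster a-epenthesis): /d/ and /t/ form a stop–stop cluster, so [a] is inserted between them. /b/ and /g/ form a stop–stop cluster, so [a] is inserted between them. /weodteluogabguiz/ → weodateluogabaguiz.
Rule 2 (intervocalic h-deletion): no segment meets the environment; /weodateluogabaguiz/ is unchanged.
Rule 3 (final devoicing): /z/ is a voiced obstruent in word-final position, so it devoices to [s]. /weodateluogabaguiz/ → weodateluogabaguis.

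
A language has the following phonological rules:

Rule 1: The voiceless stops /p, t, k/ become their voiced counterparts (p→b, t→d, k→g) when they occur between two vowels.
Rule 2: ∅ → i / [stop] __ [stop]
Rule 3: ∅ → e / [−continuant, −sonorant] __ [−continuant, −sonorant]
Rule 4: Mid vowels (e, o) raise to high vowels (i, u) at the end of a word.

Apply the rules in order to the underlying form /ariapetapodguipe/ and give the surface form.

Rule 1 (intervocalic voicing): /p/ is a voiceless stop between vowels /a/ and /e/, so it voices to [b]. /t/ is a voiceless stop between vowels /e/ and /a/, so it voices to [d]. /p/ is a voiceless stop between vowels /a/ and /o/, so it voices to [b]. /p/ is a voiceless stop between vowels /i/ and /e/, so it voices to [b]. /ariapetapodguipe/ → ariabedabodguibe.
Rule 2 (stop-cluster i-epenthesis): /d/ and /g/ form a stop–stop cluster, so [i] is inserted between them. /ariabedabodguibe/ → ariabedabodiguibe.
Rule 3 (stop-cluster e-epenthesis): no segment meets the environment; /ariabedabodiguibe/ is unchanged.
Rule 4 (final vowel raising): /e/ is a mid vowel in word-final position, so it raises to [i]. /ariabedabodiguibe/ → ariabedabodiguibi.

ariabedabodiguibi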